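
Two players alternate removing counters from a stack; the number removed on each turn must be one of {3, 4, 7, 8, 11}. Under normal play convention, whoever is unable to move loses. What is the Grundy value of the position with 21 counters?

G(0) = 0
G(1) = mex{} = 0
G(2) = mex{} = 0
G(3) = mex{0} = 1
G(4) = mex{0,0} = 1
G(5) = mex{0,0} = 1
G(6) = mex{1,0} = 2
G(7) = mex{1,1,0} = 2
G(8) = mex{1,1,0,0} = 2
G(9) = mex{2,1,0,0} = 3
G(10) = mex{2,2,1,0} = 3
G(11) = mex{2,2,1,1,0} = 3
G(12) = mex{3,2,1,1,0} = 4
G(13) = mex{3,3,2,1,0} = 4
G(14) = mex{3,3,2,2,1} = 0
G(15) = mex{4,3,2,2,1} = 0
G(16) = mex{4,4,3,2,1} = 0
G(17) = mex{0,4,3,3,2} = 1
G(18) = mex{0,0,3,3,2} = 1
G(19) = mex{0,0,4,3,2} = 1
G(20) = mex{1,0,4,4,3} = 2
G(21) = mex{1,1,0,4,3} = 2

2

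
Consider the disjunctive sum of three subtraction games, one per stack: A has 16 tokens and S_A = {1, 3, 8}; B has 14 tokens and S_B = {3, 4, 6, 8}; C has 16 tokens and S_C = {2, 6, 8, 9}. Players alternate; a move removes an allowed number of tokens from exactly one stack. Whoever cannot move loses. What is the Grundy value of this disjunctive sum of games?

0

Stack A, S = {1, 3, 8}:
n :  0  1  2  3  4  5  6  7  8  9 10 11 12 13 14 15 16
G :  0  1  0  1  0  1  0  1  2  3  2  0  1  0  1  0  1
G_A(16) = 1.
Stack B, S = {3, 4, 6, 8}:
G(0) = 0
G(1) = mex{} = 0
G(2) = mex{} = 0
G(3) = mex{0} = 1
G(4) = mex{0,0} = 1
G(5) = mex{0,0} = 1
G(6) = mex{1,0,0} = 2
G(7) = mex{1,1,0} = 2
G(8) = mex{1,1,0,0} = 2
G(9) = mex{2,1,1,0} = 3
G(10) = mex{2,2,1,0} = 3
G(11) = mex{2,2,1,1} = 0
G(12) = mex{3,2,2,1} = 0
G(13) = mex{3,3,2,1} = 0
G(14) = mex{0,3,2,2} = 1
G_B(14) = 1.
Stack C, S = {2, 6, 8, 9}:
G(0) = 0
G(1) = mex{} = 0
G(2) = mex{0} = 1
G(3) = mex{0} = 1
G(4) = mex{1} = 0
G(5) = mex{1} = 0
G(6) = mex{0,0} = 1
G(7) = mex{0,0} = 1
G(8) = mex{1,1,0} = 2
G(9) = mex{1,1,0,0} = 2
G(10) = mex{2,0,1,0} = 3
G(11) = mex{2,0,1,1} = 3
G(12) = mex{3,1,0,1} = 2
G(13) = mex{3,1,0,0} = 2
G(14) = mex{2,2,1,0} = 3
G(15) = mex{2,2,1,1} = 0
G(16) = mex{3,3,2,1} = 0
G_C(16) = 0.
Combined Grundy value = 1 ⊕ 1 ⊕ 0 = 0.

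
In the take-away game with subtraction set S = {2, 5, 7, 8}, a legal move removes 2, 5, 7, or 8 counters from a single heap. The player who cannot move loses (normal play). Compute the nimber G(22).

2

n :  0  1  2  3  4  5  6  7  8  9 10 11 12 13 14 15 16 17 18 19 20 21 22
G :  0  0  1  1  0  2  1  3  2  2  0  3  1  0  0  1  1  3  2  2  3  3  2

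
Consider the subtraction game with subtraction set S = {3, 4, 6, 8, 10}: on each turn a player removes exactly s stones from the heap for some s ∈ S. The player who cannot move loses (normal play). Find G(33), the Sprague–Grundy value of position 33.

2

G(0) = 0
G(1) = mex{} = 0
G(2) = mex{} = 0
G(3) = mex{0} = 1
G(4) = mex{0,0} = 1
G(5) = mex{0,0} = 1
G(6) = mex{1,0,0} = 2
G(7) = mex{1,1,0} = 2
G(8) = mex{1,1,0,0} = 2
G(9) = mex{2,1,1,0} = 3
G(10) = mex{2,2,1,0,0} = 3
G(11) = mex{2,2,1,1,0} = 3
G(12) = mex{3,2,2,1,0} = 4
G(13) = mex{3,3,2,1,1} = 0
G(14) = mex{3,3,2,2,1} = 0
G(15) = mex{4,3,3,2,1} = 0
G(16) = mex{0,4,3,2,2} = 1
G(17) = mex{0,0,3,3,2} = 1
G(18) = mex{0,0,4,3,2} = 1
G(19) = mex{1,0,0,3,3} = 2
G(20) = mex{1,1,0,4,3} = 2
G(21) = mex{1,1,0,0,3} = 2
G(22) = mex{2,1,1,0,4} = 3
G(23) = mex{2,2,1,0,0} = 3
G(24) = mex{2,2,1,1,0} = 3
G(25) = mex{3,2,2,1,0} = 4
G(26) = mex{3,3,2,1,1} = 0
G(27) = mex{3,3,2,2,1} = 0
G(28) = mex{4,3,3,2,1} = 0
G(29) = mex{0,4,3,2,2} = 1
G(30) = mex{0,0,3,3,2} = 1
G(31) = mex{0,0,4,3,2} = 1
G(32) = mex{1,0,0,3,3} = 2
G(33) = mex{1,1,0,4,3} = 2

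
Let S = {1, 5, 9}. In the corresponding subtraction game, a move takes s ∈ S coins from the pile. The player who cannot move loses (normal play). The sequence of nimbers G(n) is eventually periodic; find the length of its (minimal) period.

2

G(0) = 0
G(1) = mex{0} = 1
G(2) = mex{1} = 0
G(3) = mex{0} = 1
G(4) = mex{1} = 0
G(5) = mex{0,0} = 1
G(6) = mex{1,1} = 0
G(7) = mex{0,0} = 1
G(8) = mex{1,1} = 0
G(9) = mex{0,0,0} = 1
G(10) = mex{1,1,1} = 0
G(11) = mex{0,0,0} = 1
G(12) = mex{1,1,1} = 0
G(13) = mex{0,0,0} = 1
G(14) = mex{1,1,1} = 0
G(n+2) = G(n) holds for n = 0,…,8 (a full window of length max(S) = 9), so the sequence is purely periodic with period 2.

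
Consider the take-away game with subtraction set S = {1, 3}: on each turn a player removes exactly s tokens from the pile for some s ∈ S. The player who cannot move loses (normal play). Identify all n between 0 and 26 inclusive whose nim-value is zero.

0, 2, 4, 6, 8, 10, 12, 14, 16, 18, 20, 22, 24, 26

G(0) = 0
G(1) = mex{0} = 1
G(2) = mex{1} = 0
G(3) = mex{0,0} = 1
G(4) = mex{1,1} = 0
G(5) = mex{0,0} = 1
G(6) = mex{1,1} = 0
G(7) = mex{0,0} = 1
G(8) = mex{1,1} = 0
G(9) = mex{0,0} = 1
G(10) = mex{1,1} = 0
G(11) = mex{0,0} = 1
G(12) = mex{1,1} = 0
G(13) = mex{0,0} = 1
G(14) = mex{1,1} = 0
G(15) = mex{0,0} = 1
G(16) = mex{1,1} = 0
G(17) = mex{0,0} = 1
G(18) = mex{1,1} = 0
G(19) = mex{0,0} = 1
G(20) = mex{1,1} = 0
G(21) = mex{0,0} = 1
G(22) = mex{1,1} = 0
G(23) = mex{0,0} = 1
G(24) = mex{1,1} = 0
G(25) = mex{0,0} = 1
G(26) = mex{1,1} = 0
P-positions are exactly the n with G(n) = 0.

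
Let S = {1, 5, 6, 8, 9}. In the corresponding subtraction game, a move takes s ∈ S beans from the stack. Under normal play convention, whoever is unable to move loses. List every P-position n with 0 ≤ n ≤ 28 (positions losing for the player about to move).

0, 2, 4, 14, 16, 18, 28

G(0) = 0
G(1) = mex{0} = 1
G(2) = mex{1} = 0
G(3) = mex{0} = 1
G(4) = mex{1} = 0
G(5) = mex{0,0} = 1
G(6) = mex{1,1,0} = 2
G(7) = mex{2,0,1} = 3
G(8) = mex{3,1,0,0} = 2
G(9) = mex{2,0,1,1,0} = 3
G(10) = mex{3,1,0,0,1} = 2
G(11) = mex{2,2,1,1,0} = 3
G(12) = mex{3,3,2,0,1} = 4
G(13) = mex{4,2,3,1,0} = 5
G(14) = mex{5,3,2,2,1} = 0
G(15) = mex{0,2,3,3,2} = 1
G(16) = mex{1,3,2,2,3} = 0
G(17) = mex{0,4,3,3,2} = 1
G(18) = mex{1,5,4,2,3} = 0
G(19) = mex{0,0,5,3,2} = 1
G(20) = mex{1,1,0,4,3} = 2
G(21) = mex{2,0,1,5,4} = 3
G(22) = mex{3,1,0,0,5} = 2
G(23) = mex{2,0,1,1,0} = 3
G(24) = mex{3,1,0,0,1} = 2
G(25) = mex{2,2,1,1,0} = 3
G(26) = mex{3,3,2,0,1} = 4
G(27) = mex{4,2,3,1,0} = 5
G(28) = mex{5,3,2,2,1} = 0
P-positions are exactly the n with G(n) = 0.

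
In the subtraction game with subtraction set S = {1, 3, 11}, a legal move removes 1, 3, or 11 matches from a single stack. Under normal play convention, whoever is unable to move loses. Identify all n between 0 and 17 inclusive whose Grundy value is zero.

0, 2, 4, 6, 8, 10, 12, 14, 16

G(0) = 0
G(1) = mex{0} = 1
G(2) = mex{1} = 0
G(3) = mex{0,0} = 1
G(4) = mex{1,1} = 0
G(5) = mex{0,0} = 1
G(6) = mex{1,1} = 0
G(7) = mex{0,0} = 1
G(8) = mex{1,1} = 0
G(9) = mex{0,0} = 1
G(10) = mex{1,1} = 0
G(11) = mex{0,0,0} = 1
G(12) = mex{1,1,1} = 0
G(13) = mex{0,0,0} = 1
G(14) = mex{1,1,1} = 0
G(15) = mex{0,0,0} = 1
G(16) = mex{1,1,1} = 0
G(17) = mex{0,0,0} = 1
P-positions are exactly the n with G(n) = 0.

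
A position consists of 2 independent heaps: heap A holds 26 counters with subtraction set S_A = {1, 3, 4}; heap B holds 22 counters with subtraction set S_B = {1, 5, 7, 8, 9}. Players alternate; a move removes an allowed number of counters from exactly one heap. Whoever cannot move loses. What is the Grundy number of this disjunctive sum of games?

3

Heap A, S = {1, 3, 4}:
n :  0  1  2  3  4  5  6  7  8  9 10 11 12 13 14 15 16 17 18 19 20 21 22 23 24 25 26
G :  0  1  0  1  2  3  2  0  1  0  1  2  3  2  0  1  0  1  2  3  2  0  1  0  1  2  3
G_A(26) = 3.
Heap B, S = {1, 5, 7, 8, 9}:
n :  0  1  2  3  4  5  6  7  8  9 10 11 12 13 14 15 16 17 18 19 20 21 22
G :  0  1  0  1  0  1  0  1  2  3  2  3  2  3  2  3  0  1  0  1  0  1  0
G_B(22) = 0.
Combined Grundy value = 3 ⊕ 0 = 3.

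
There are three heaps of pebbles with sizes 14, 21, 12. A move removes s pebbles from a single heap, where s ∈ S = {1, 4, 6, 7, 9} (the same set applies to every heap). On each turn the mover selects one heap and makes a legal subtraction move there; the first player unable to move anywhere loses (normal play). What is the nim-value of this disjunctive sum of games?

All heaps use S = {1, 4, 6, 7, 9}:
n :  0  1  2  3  4  5  6  7  8  9 10 11 12 13 14 15 16 17 18 19 20 21
G :  0  1  0  1  2  0  1  2  3  2  0  1  2  0  1  0  1  2  0  1  2  3
Heap A: G(14) = 1.
Heap B: G(21) = 3.
Heap C: G(12) = 2.
Combined Grundy value = 1 ⊕ 3 ⊕ 2 = 0.

0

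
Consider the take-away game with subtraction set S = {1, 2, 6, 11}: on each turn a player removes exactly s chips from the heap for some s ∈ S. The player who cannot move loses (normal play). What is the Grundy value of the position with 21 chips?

2

G(0) = 0
G(1) = mex{0} = 1
G(2) = mex{1,0} = 2
G(3) = mex{2,1} = 0
G(4) = mex{0,2} = 1
G(5) = mex{1,0} = 2
G(6) = mex{2,1,0} = 3
G(7) = mex{3,2,1} = 0
G(8) = mex{0,3,2} = 1
G(9) = mex{1,0,0} = 2
G(10) = mex{2,1,1} = 0
G(11) = mex{0,2,2,0} = 1
G(12) = mex{1,0,3,1} = 2
G(13) = mex{2,1,0,2} = 3
G(14) = mex{3,2,1,0} = 4
G(15) = mex{4,3,2,1} = 0
G(16) = mex{0,4,0,2} = 1
G(17) = mex{1,0,1,3} = 2
G(18) = mex{2,1,2,0} = 3
G(19) = mex{3,2,3,1} = 0
G(20) = mex{0,3,4,2} = 1
G(21) = mex{1,0,0,0} = 2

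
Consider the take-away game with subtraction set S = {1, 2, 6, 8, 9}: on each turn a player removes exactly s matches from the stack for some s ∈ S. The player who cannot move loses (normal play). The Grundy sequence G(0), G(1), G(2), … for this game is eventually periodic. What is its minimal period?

n :  0  1  2  3  4  5  6  7  8  9 10 11 12 13 14 15 16 17
G :  0  1  2  0  1  2  3  0  1  2  0  1  2  3  0  1  2  0
G(n+7) = G(n) holds for n = 0,…,8 (a full window of length max(S) = 9), so the sequence is purely periodic with period 7.

7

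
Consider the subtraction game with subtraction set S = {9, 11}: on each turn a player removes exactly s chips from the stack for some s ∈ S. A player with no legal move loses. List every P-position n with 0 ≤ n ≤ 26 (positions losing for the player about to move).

G(0) = 0
G(1) = mex{} = 0
G(2) = mex{} = 0
G(3) = mex{} = 0
G(4) = mex{} = 0
G(5) = mex{} = 0
G(6) = mex{} = 0
G(7) = mex{} = 0
G(8) = mex{} = 0
G(9) = mex{0} = 1
G(10) = mex{0} = 1
G(11) = mex{0,0} = 1
G(12) = mex{0,0} = 1
G(13) = mex{0,0} = 1
G(14) = mex{0,0} = 1
G(15) = mex{0,0} = 1
G(16) = mex{0,0} = 1
G(17) = mex{0,0} = 1
G(18) = mex{1,0} = 2
G(19) = mex{1,0} = 2
G(20) = mex{1,1} = 0
G(21) = mex{1,1} = 0
G(22) = mex{1,1} = 0
G(23) = mex{1,1} = 0
G(24) = mex{1,1} = 0
G(25) = mex{1,1} = 0
G(26) = mex{1,1} = 0
P-positions are exactly the n with G(n) = 0.

0, 1, 2, 3, 4, 5, 6, 7, 8, 20, 21, 22, 23, 24, 25, 26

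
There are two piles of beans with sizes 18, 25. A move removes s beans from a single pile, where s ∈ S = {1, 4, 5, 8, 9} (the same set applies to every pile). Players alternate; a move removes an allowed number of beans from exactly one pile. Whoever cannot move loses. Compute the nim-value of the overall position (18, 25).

All piles use S = {1, 4, 5, 8, 9}:
G(0) = 0
G(1) = mex{0} = 1
G(2) = mex{1} = 0
G(3) = mex{0} = 1
G(4) = mex{1,0} = 2
G(5) = mex{2,1,0} = 3
G(6) = mex{3,0,1} = 2
G(7) = mex{2,1,0} = 3
G(8) = mex{3,2,1,0} = 4
G(9) = mex{4,3,2,1,0} = 5
G(10) = mex{5,2,3,0,1} = 4
G(11) = mex{4,3,2,1,0} = 5
G(12) = mex{5,4,3,2,1} = 0
G(13) = mex{0,5,4,3,2} = 1
G(14) = mex{1,4,5,2,3} = 0
G(15) = mex{0,5,4,3,2} = 1
G(16) = mex{1,0,5,4,3} = 2
G(17) = mex{2,1,0,5,4} = 3
G(18) = mex{3,0,1,4,5} = 2
G(19) = mex{2,1,0,5,4} = 3
G(20) = mex{3,2,1,0,5} = 4
G(21) = mex{4,3,2,1,0} = 5
G(22) = mex{5,2,3,0,1} = 4
G(23) = mex{4,3,2,1,0} = 5
G(24) = mex{5,4,3,2,1} = 0
G(25) = mex{0,5,4,3,2} = 1
Pile A: G(18) = 2.
Pile B: G(25) = 1.
Combined Grundy value = 2 ⊕ 1 = 3.

3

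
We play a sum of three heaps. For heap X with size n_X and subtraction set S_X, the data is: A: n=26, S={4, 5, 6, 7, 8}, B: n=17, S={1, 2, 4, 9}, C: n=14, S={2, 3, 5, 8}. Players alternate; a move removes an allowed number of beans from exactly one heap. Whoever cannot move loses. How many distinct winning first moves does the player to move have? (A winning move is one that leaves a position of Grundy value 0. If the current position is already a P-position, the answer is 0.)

7

Heap A, S = {4, 5, 6, 7, 8}:
n :  0  1  2  3  4  5  6  7  8  9 10 11 12 13 14 15 16 17 18 19 20 21 22 23 24 25 26
G :  0  0  0  0  1  1  1  1  2  2  2  2  0  0  0  0  1  1  1  1  2  2  2  2  0  0  0
G_A(26) = 0.
Heap B, S = {1, 2, 4, 9}:
G(0) = 0
G(1) = mex{0} = 1
G(2) = mex{1,0} = 2
G(3) = mex{2,1} = 0
G(4) = mex{0,2,0} = 1
G(5) = mex{1,0,1} = 2
G(6) = mex{2,1,2} = 0
G(7) = mex{0,2,0} = 1
G(8) = mex{1,0,1} = 2
G(9) = mex{2,1,2,0} = 3
G(10) = mex{3,2,0,1} = 4
G(11) = mex{4,3,1,2} = 0
G(12) = mex{0,4,2,0} = 1
G(13) = mex{1,0,3,1} = 2
G(14) = mex{2,1,4,2} = 0
G(15) = mex{0,2,0,0} = 1
G(16) = mex{1,0,1,1} = 2
G(17) = mex{2,1,2,2} = 0
G_B(17) = 0.
Heap C, S = {2, 3, 5, 8}:
n :  0  1  2  3  4  5  6  7  8  9 10 11 12 13 14
G :  0  0  1  1  2  2  3  0  4  1  3  0  4  1  2
G_C(14) = 2.
Combined Grundy value = 0 ⊕ 0 ⊕ 2 = 2.
A winning move leaves total XOR = 0, i.e. changes one component's Grundy value g to g ⊕ X where X is the current total.
Heap A: need g' = 0⊕2 = 2. Options: 26−4→G=2, 26−5→G=2, 26−6→G=2, 26−7→G=1, 26−8→G=1. Hits: 3.
Heap B: need g' = 0⊕2 = 2. Options: 17−1→G=2, 17−2→G=1, 17−4→G=2, 17−9→G=2. Hits: 3.
Heap C: need g' = 2⊕2 = 0. Options: 14−2→G=4, 14−3→G=0, 14−5→G=1, 14−8→G=3. Hits: 1.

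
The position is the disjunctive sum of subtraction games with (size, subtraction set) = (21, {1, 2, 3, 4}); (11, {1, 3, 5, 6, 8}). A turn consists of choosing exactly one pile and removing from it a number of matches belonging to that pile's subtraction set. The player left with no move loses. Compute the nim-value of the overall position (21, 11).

Pile A, S = {1, 2, 3, 4}:
n :  0  1  2  3  4  5  6  7  8  9 10 11 12 13 14 15 16 17 18 19 20 21
G :  0  1  2  3  4  0  1  2  3  4  0  1  2  3  4  0  1  2  3  4  0  1
G_A(21) = 1.
Pile B, S = {1, 3, 5, 6, 8}:
G(0) = 0
G(1) = mex{0} = 1
G(2) = mex{1} = 0
G(3) = mex{0,0} = 1
G(4) = mex{1,1} = 0
G(5) = mex{0,0,0} = 1
G(6) = mex{1,1,1,0} = 2
G(7) = mex{2,0,0,1} = 3
G(8) = mex{3,1,1,0,0} = 2
G(9) = mex{2,2,0,1,1} = 3
G(10) = mex{3,3,1,0,0} = 2
G(11) = mex{2,2,2,1,1} = 0
G_B(11) = 0.
Combined Grundy value = 1 ⊕ 0 = 1.

1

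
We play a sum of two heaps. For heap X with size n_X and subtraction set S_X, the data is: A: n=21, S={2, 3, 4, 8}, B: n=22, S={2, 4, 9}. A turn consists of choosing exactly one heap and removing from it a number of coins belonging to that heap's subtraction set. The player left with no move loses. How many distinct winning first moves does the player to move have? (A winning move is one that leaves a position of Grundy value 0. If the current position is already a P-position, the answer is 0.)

2

Heap A, S = {2, 3, 4, 8}:
G(0) = 0
G(1) = mex{} = 0
G(2) = mex{0} = 1
G(3) = mex{0,0} = 1
G(4) = mex{1,0,0} = 2
G(5) = mex{1,1,0} = 2
G(6) = mex{2,1,1} = 0
G(7) = mex{2,2,1} = 0
G(8) = mex{0,2,2,0} = 1
G(9) = mex{0,0,2,0} = 1
G(10) = mex{1,0,0,1} = 2
G(11) = mex{1,1,0,1} = 2
G(12) = mex{2,1,1,2} = 0
G(13) = mex{2,2,1,2} = 0
G(14) = mex{0,2,2,0} = 1
G(15) = mex{0,0,2,0} = 1
G(16) = mex{1,0,0,1} = 2
G(17) = mex{1,1,0,1} = 2
G(18) = mex{2,1,1,2} = 0
G(19) = mex{2,2,1,2} = 0
G(20) = mex{0,2,2,0} = 1
G(21) = mex{0,0,2,0} = 1
G_A(21) = 1.
Heap B, S = {2, 4, 9}:
G(0) = 0
G(1) = mex{} = 0
G(2) = mex{0} = 1
G(3) = mex{0} = 1
G(4) = mex{1,0} = 2
G(5) = mex{1,0} = 2
G(6) = mex{2,1} = 0
G(7) = mex{2,1} = 0
G(8) = mex{0,2} = 1
G(9) = mex{0,2,0} = 1
G(10) = mex{1,0,0} = 2
G(11) = mex{1,0,1} = 2
G(12) = mex{2,1,1} = 0
G(13) = mex{2,1,2} = 0
G(14) = mex{0,2,2} = 1
G(15) = mex{0,2,0} = 1
G(16) = mex{1,0,0} = 2
G(17) = mex{1,0,1} = 2
G(18) = mex{2,1,1} = 0
G(19) = mex{2,1,2} = 0
G(20) = mex{0,2,2} = 1
G(21) = mex{0,2,0} = 1
G(22) = mex{1,0,0} = 2
G_B(22) = 2.
Combined Grundy value = 1 ⊕ 2 = 3.
A winning move leaves total XOR = 0, i.e. changes one component's Grundy value g to g ⊕ X where X is the current total.
Heap A: need g' = 1⊕3 = 2. Options: 21−2→G=0, 21−3→G=0, 21−4→G=2, 21−8→G=0. Hits: 1.
Heap B: need g' = 2⊕3 = 1. Options: 22−2→G=1, 22−4→G=0, 22−9→G=0. Hits: 1.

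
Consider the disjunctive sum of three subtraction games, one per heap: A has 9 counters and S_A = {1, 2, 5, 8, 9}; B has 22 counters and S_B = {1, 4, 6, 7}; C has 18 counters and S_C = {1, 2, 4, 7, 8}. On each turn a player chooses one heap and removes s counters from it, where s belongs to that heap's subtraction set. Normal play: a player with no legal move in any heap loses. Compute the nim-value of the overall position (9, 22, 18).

Heap A, S = {1, 2, 5, 8, 9}:
G(0) = 0
G(1) = mex{0} = 1
G(2) = mex{1,0} = 2
G(3) = mex{2,1} = 0
G(4) = mex{0,2} = 1
G(5) = mex{1,0,0} = 2
G(6) = mex{2,1,1} = 0
G(7) = mex{0,2,2} = 1
G(8) = mex{1,0,0,0} = 2
G(9) = mex{2,1,1,1,0} = 3
G_A(9) = 3.
Heap B, S = {1, 4, 6, 7}:
G(0) = 0
G(1) = mex{0} = 1
G(2) = mex{1} = 0
G(3) = mex{0} = 1
G(4) = mex{1,0} = 2
G(5) = mex{2,1} = 0
G(6) = mex{0,0,0} = 1
G(7) = mex{1,1,1,0} = 2
G(8) = mex{2,2,0,1} = 3
G(9) = mex{3,0,1,0} = 2
G(10) = mex{2,1,2,1} = 0
G(11) = mex{0,2,0,2} = 1
G(12) = mex{1,3,1,0} = 2
G(13) = mex{2,2,2,1} = 0
G(14) = mex{0,0,3,2} = 1
G(15) = mex{1,1,2,3} = 0
G(16) = mex{0,2,0,2} = 1
G(17) = mex{1,0,1,0} = 2
G(18) = mex{2,1,2,1} = 0
G(19) = mex{0,0,0,2} = 1
G(20) = mex{1,1,1,0} = 2
G(21) = mex{2,2,0,1} = 3
G(22) = mex{3,0,1,0} = 2
G_B(22) = 2.
Heap C, S = {1, 2, 4, 7, 8}:
G(0) = 0
G(1) = mex{0} = 1
G(2) = mex{1,0} = 2
G(3) = mex{2,1} = 0
G(4) = mex{0,2,0} = 1
G(5) = mex{1,0,1} = 2
G(6) = mex{2,1,2} = 0
G(7) = mex{0,2,0,0} = 1
G(8) = mex{1,0,1,1,0} = 2
G(9) = mex{2,1,2,2,1} = 0
G(10) = mex{0,2,0,0,2} = 1
G(11) = mex{1,0,1,1,0} = 2
G(12) = mex{2,1,2,2,1} = 0
G(13) = mex{0,2,0,0,2} = 1
G(14) = mex{1,0,1,1,0} = 2
G(15) = mex{2,1,2,2,1} = 0
G(16) = mex{0,2,0,0,2} = 1
G(17) = mex{1,0,1,1,0} = 2
G(18) = mex{2,1,2,2,1} = 0
G_C(18) = 0.
Combined Grundy value = 3 ⊕ 2 ⊕ 0 = 1.

1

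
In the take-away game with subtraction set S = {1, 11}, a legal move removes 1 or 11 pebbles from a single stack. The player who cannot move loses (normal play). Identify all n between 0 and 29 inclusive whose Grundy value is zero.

n :  0  1  2  3  4  5  6  7  8  9 10 11 12 13 14 15 16 17 18 19 20 21 22 23 24 25 26 27 28 29
G :  0  1  0  1  0  1  0  1  0  1  0  1  0  1  0  1  0  1  0  1  0  1  0  1  0  1  0  1  0  1
P-positions are exactly the n with G(n) = 0.

0, 2, 4, 6, 8, 10, 12, 14, 16, 18, 20, 22, 24, 26, 28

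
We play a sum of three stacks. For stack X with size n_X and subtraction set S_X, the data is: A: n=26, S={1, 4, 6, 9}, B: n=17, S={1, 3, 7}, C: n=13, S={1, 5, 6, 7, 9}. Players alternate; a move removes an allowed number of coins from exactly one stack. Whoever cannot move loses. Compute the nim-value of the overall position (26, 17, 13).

Stack A, S = {1, 4, 6, 9}:
n :  0  1  2  3  4  5  6  7  8  9 10 11 12 13 14 15 16 17 18 19 20 21 22 23 24 25 26
G :  0  1  0  1  2  0  1  0  1  2  0  1  0  1  2  0  1  0  1  2  0  1  0  1  2  0  1
G_A(26) = 1.
Stack B, S = {1, 3, 7}:
G(0) = 0
G(1) = mex{0} = 1
G(2) = mex{1} = 0
G(3) = mex{0,0} = 1
G(4) = mex{1,1} = 0
G(5) = mex{0,0} = 1
G(6) = mex{1,1} = 0
G(7) = mex{0,0,0} = 1
G(8) = mex{1,1,1} = 0
G(9) = mex{0,0,0} = 1
G(10) = mex{1,1,1} = 0
G(11) = mex{0,0,0} = 1
G(12) = mex{1,1,1} = 0
G(13) = mex{0,0,0} = 1
G(14) = mex{1,1,1} = 0
G(15) = mex{0,0,0} = 1
G(16) = mex{1,1,1} = 0
G(17) = mex{0,0,0} = 1
G_B(17) = 1.
Stack C, S = {1, 5, 6, 7, 9}:
G(0) = 0
G(1) = mex{0} = 1
G(2) = mex{1} = 0
G(3) = mex{0} = 1
G(4) = mex{1} = 0
G(5) = mex{0,0} = 1
G(6) = mex{1,1,0} = 2
G(7) = mex{2,0,1,0} = 3
G(8) = mex{3,1,0,1} = 2
G(9) = mex{2,0,1,0,0} = 3
G(10) = mex{3,1,0,1,1} = 2
G(11) = mex{2,2,1,0,0} = 3
G(12) = mex{3,3,2,1,1} = 0
G(13) = mex{0,2,3,2,0} = 1
G_C(13) = 1.
Combined Grundy value = 1 ⊕ 1 ⊕ 1 = 1.

1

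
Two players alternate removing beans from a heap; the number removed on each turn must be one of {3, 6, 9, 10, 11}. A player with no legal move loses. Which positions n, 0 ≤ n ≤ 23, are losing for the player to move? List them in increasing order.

n :  0  1  2  3  4  5  6  7  8  9 10 11 12 13 14 15 16 17 18 19 20 21 22 23
G :  0  0  0  1  1  1  2  2  2  3  3  3  4  4  0  0  0  1  1  1  2  2  2  3
P-positions are exactly the n with G(n) = 0.

0, 1, 2, 14, 15, 16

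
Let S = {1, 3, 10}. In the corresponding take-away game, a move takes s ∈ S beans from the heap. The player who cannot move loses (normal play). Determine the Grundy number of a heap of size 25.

G(0) = 0
G(1) = mex{0} = 1
G(2) = mex{1} = 0
G(3) = mex{0,0} = 1
G(4) = mex{1,1} = 0
G(5) = mex{0,0} = 1
G(6) = mex{1,1} = 0
G(7) = mex{0,0} = 1
G(8) = mex{1,1} = 0
G(9) = mex{0,0} = 1
G(10) = mex{1,1,0} = 2
G(11) = mex{2,0,1} = 3
G(12) = mex{3,1,0} = 2
G(13) = mex{2,2,1} = 0
G(14) = mex{0,3,0} = 1
G(15) = mex{1,2,1} = 0
G(16) = mex{0,0,0} = 1
G(17) = mex{1,1,1} = 0
G(18) = mex{0,0,0} = 1
G(19) = mex{1,1,1} = 0
G(20) = mex{0,0,2} = 1
G(21) = mex{1,1,3} = 0
G(22) = mex{0,0,2} = 1
G(23) = mex{1,1,0} = 2
G(24) = mex{2,0,1} = 3
G(25) = mex{3,1,0} = 2

2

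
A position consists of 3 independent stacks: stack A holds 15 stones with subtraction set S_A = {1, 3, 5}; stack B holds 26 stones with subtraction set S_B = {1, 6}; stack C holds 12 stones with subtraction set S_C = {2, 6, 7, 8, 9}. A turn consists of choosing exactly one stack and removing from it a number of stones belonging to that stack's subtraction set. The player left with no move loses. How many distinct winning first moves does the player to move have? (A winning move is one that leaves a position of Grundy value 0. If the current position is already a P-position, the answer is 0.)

Stack A, S = {1, 3, 5}:
G(0) = 0
G(1) = mex{0} = 1
G(2) = mex{1} = 0
G(3) = mex{0,0} = 1
G(4) = mex{1,1} = 0
G(5) = mex{0,0,0} = 1
G(6) = mex{1,1,1} = 0
G(7) = mex{0,0,0} = 1
G(8) = mex{1,1,1} = 0
G(9) = mex{0,0,0} = 1
G(10) = mex{1,1,1} = 0
G(11) = mex{0,0,0} = 1
G(12) = mex{1,1,1} = 0
G(13) = mex{0,0,0} = 1
G(14) = mex{1,1,1} = 0
G(15) = mex{0,0,0} = 1
G_A(15) = 1.
Stack B, S = {1, 6}:
n :  0  1  2  3  4  5  6  7  8  9 10 11 12 13 14 15 16 17 18 19 20 21 22 23 24 25 26
G :  0  1  0  1  0  1  2  0  1  0  1  0  1  2  0  1  0  1  0  1  2  0  1  0  1  0  1
G_B(26) = 1.
Stack C, S = {2, 6, 7, 8, 9}:
n :  0  1  2  3  4  5  6  7  8  9 10 11 12
G :  0  0  1  1  0  0  1  1  2  2  3  3  2
G_C(12) = 2.
Combined Grundy value = 1 ⊕ 1 ⊕ 2 = 2.
A winning move leaves total XOR = 0, i.e. changes one component's Grundy value g to g ⊕ X where X is the current total.
Stack A: need g' = 1⊕2 = 3. Options: 15−1→G=0, 15−3→G=0, 15−5→G=0. Hits: 0.
Stack B: need g' = 1⊕2 = 3. Options: 26−1→G=0, 26−6→G=2. Hits: 0.
Stack C: need g' = 2⊕2 = 0. Options: 12−2→G=3, 12−6→G=1, 12−7→G=0, 12−8→G=0, 12−9→G=1. Hits: 2.

2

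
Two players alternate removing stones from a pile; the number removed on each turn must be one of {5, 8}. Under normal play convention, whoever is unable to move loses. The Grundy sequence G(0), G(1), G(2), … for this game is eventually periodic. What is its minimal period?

n :  0  1  2  3  4  5  6  7  8  9 10 11 12 13 14 15 16 17 18 19 20 21 22 23 24 25 26 27
G :  0  0  0  0  0  1  1  1  1  1  2  2  2  0  0  0  0  0  1  1  1  1  1  2  2  2  0  0
G(n+13) = G(n) holds for n = 0,…,7 (a full window of length max(S) = 8), so the sequence is purely periodic with period 13.

13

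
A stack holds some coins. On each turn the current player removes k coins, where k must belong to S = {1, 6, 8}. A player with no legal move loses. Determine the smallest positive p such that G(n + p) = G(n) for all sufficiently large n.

7

G(0) = 0
G(1) = mex{0} = 1
G(2) = mex{1} = 0
G(3) = mex{0} = 1
G(4) = mex{1} = 0
G(5) = mex{0} = 1
G(6) = mex{1,0} = 2
G(7) = mex{2,1} = 0
G(8) = mex{0,0,0} = 1
G(9) = mex{1,1,1} = 0
G(10) = mex{0,0,0} = 1
G(11) = mex{1,1,1} = 0
G(12) = mex{0,2,0} = 1
G(13) = mex{1,0,1} = 2
G(14) = mex{2,1,2} = 0
G(15) = mex{0,0,0} = 1
G(16) = mex{1,1,1} = 0
G(n+7) = G(n) holds for n = 0,…,7 (a full window of length max(S) = 8), so the sequence is purely periodic with period 7.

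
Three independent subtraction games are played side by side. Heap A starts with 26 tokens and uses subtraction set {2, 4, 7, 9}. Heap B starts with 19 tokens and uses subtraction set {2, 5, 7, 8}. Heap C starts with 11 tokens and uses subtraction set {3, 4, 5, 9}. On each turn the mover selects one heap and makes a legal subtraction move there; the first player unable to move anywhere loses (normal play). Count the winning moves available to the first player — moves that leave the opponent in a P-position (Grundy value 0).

Heap A, S = {2, 4, 7, 9}:
G(0) = 0
G(1) = mex{} = 0
G(2) = mex{0} = 1
G(3) = mex{0} = 1
G(4) = mex{1,0} = 2
G(5) = mex{1,0} = 2
G(6) = mex{2,1} = 0
G(7) = mex{2,1,0} = 3
G(8) = mex{0,2,0} = 1
G(9) = mex{3,2,1,0} = 4
G(10) = mex{1,0,1,0} = 2
G(11) = mex{4,3,2,1} = 0
G(12) = mex{2,1,2,1} = 0
G(13) = mex{0,4,0,2} = 1
G(14) = mex{0,2,3,2} = 1
G(15) = mex{1,0,1,0} = 2
G(16) = mex{1,0,4,3} = 2
G(17) = mex{2,1,2,1} = 0
G(18) = mex{2,1,0,4} = 3
G(19) = mex{0,2,0,2} = 1
G(20) = mex{3,2,1,0} = 4
G(21) = mex{1,0,1,0} = 2
G(22) = mex{4,3,2,1} = 0
G(23) = mex{2,1,2,1} = 0
G(24) = mex{0,4,0,2} = 1
G(25) = mex{0,2,3,2} = 1
G(26) = mex{1,0,1,0} = 2
G_A(26) = 2.
Heap B, S = {2, 5, 7, 8}:
G(0) = 0
G(1) = mex{} = 0
G(2) = mex{0} = 1
G(3) = mex{0} = 1
G(4) = mex{1} = 0
G(5) = mex{1,0} = 2
G(6) = mex{0,0} = 1
G(7) = mex{2,1,0} = 3
G(8) = mex{1,1,0,0} = 2
G(9) = mex{3,0,1,0} = 2
G(10) = mex{2,2,1,1} = 0
G(11) = mex{2,1,0,1} = 3
G(12) = mex{0,3,2,0} = 1
G(13) = mex{3,2,1,2} = 0
G(14) = mex{1,2,3,1} = 0
G(15) = mex{0,0,2,3} = 1
G(16) = mex{0,3,2,2} = 1
G(17) = mex{1,1,0,2} = 3
G(18) = mex{1,0,3,0} = 2
G(19) = mex{3,0,1,3} = 2
G_B(19) = 2.
Heap C, S = {3, 4, 5, 9}:
n :  0  1  2  3  4  5  6  7  8  9 10 11
G :  0  0  0  1  1  1  2  2  0  3  3  1
G_C(11) = 1.
Combined Grundy value = 2 ⊕ 2 ⊕ 1 = 1.
A winning move leaves total XOR = 0, i.e. changes one component's Grundy value g to g ⊕ X where X is the current total.
Heap A: need g' = 2⊕1 = 3. Options: 26−2→G=1, 26−4→G=0, 26−7→G=1, 26−9→G=0. Hits: 0.
Heap B: need g' = 2⊕1 = 3. Options: 19−2→G=3, 19−5→G=0, 19−7→G=1, 19−8→G=3. Hits: 2.
Heap C: need g' = 1⊕1 = 0. Options: 11−3→G=0, 11−4→G=2, 11−5→G=2, 11−9→G=0. Hits: 2.

4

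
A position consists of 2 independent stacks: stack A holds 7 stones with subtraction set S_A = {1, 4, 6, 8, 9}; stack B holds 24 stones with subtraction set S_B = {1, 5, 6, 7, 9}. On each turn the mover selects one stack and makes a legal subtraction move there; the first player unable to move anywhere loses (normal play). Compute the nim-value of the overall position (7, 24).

Stack A, S = {1, 4, 6, 8, 9}:
G(0) = 0
G(1) = mex{0} = 1
G(2) = mex{1} = 0
G(3) = mex{0} = 1
G(4) = mex{1,0} = 2
G(5) = mex{2,1} = 0
G(6) = mex{0,0,0} = 1
G(7) = mex{1,1,1} = 0
G_A(7) = 0.
Stack B, S = {1, 5, 6, 7, 9}:
G(0) = 0
G(1) = mex{0} = 1
G(2) = mex{1} = 0
G(3) = mex{0} = 1
G(4) = mex{1} = 0
G(5) = mex{0,0} = 1
G(6) = mex{1,1,0} = 2
G(7) = mex{2,0,1,0} = 3
G(8) = mex{3,1,0,1} = 2
G(9) = mex{2,0,1,0,0} = 3
G(10) = mex{3,1,0,1,1} = 2
G(11) = mex{2,2,1,0,0} = 3
G(12) = mex{3,3,2,1,1} = 0
G(13) = mex{0,2,3,2,0} = 1
G(14) = mex{1,3,2,3,1} = 0
G(15) = mex{0,2,3,2,2} = 1
G(16) = mex{1,3,2,3,3} = 0
G(17) = mex{0,0,3,2,2} = 1
G(18) = mex{1,1,0,3,3} = 2
G(19) = mex{2,0,1,0,2} = 3
G(20) = mex{3,1,0,1,3} = 2
G(21) = mex{2,0,1,0,0} = 3
G(22) = mex{3,1,0,1,1} = 2
G(23) = mex{2,2,1,0,0} = 3
G(24) = mex{3,3,2,1,1} = 0
G_B(24) = 0.
Combined Grundy value = 0 ⊕ 0 = 0.

0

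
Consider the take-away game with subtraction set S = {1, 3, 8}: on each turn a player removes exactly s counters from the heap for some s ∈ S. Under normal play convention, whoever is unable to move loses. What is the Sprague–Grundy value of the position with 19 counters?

G(0) = 0
G(1) = mex{0} = 1
G(2) = mex{1} = 0
G(3) = mex{0,0} = 1
G(4) = mex{1,1} = 0
G(5) = mex{0,0} = 1
G(6) = mex{1,1} = 0
G(7) = mex{0,0} = 1
G(8) = mex{1,1,0} = 2
G(9) = mex{2,0,1} = 3
G(10) = mex{3,1,0} = 2
G(11) = mex{2,2,1} = 0
G(12) = mex{0,3,0} = 1
G(13) = mex{1,2,1} = 0
G(14) = mex{0,0,0} = 1
G(15) = mex{1,1,1} = 0
G(16) = mex{0,0,2} = 1
G(17) = mex{1,1,3} = 0
G(18) = mex{0,0,2} = 1
G(19) = mex{1,1,0} = 2

2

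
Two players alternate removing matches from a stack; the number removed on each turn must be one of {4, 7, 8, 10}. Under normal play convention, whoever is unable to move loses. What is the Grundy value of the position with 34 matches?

1

n :  0  1  2  3  4  5  6  7  8  9 10 11 12 13 14 15 16 17 18 19 20 21 22 23 24 25 26 27 28 29 30 31 32 33 34
G :  0  0  0  0  1  1  1  1  2  2  2  2  3  3  0  0  0  0  1  1  1  1  2  2  2  2  3  3  0  0  0  0  1  1  1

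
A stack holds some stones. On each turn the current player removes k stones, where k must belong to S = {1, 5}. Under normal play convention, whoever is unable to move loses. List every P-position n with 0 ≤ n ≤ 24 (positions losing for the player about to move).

n :  0  1  2  3  4  5  6  7  8  9 10 11 12 13 14 15 16 17 18 19 20 21 22 23 24
G :  0  1  0  1  0  1  0  1  0  1  0  1  0  1  0  1  0  1  0  1  0  1  0  1  0
P-positions are exactly the n with G(n) = 0.

0, 2, 4, 6, 8, 10, 12, 14, 16, 18, 20, 22, 24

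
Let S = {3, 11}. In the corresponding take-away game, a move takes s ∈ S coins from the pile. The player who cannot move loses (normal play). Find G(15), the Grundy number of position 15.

0

n :  0  1  2  3  4  5  6  7  8  9 10 11 12 13 14 15
G :  0  0  0  1  1  1  0  0  0  1  1  1  2  2  0  0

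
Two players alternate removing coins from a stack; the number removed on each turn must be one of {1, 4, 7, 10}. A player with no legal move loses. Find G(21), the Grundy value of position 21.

2

G(0) = 0
G(1) = mex{0} = 1
G(2) = mex{1} = 0
G(3) = mex{0} = 1
G(4) = mex{1,0} = 2
G(5) = mex{2,1} = 0
G(6) = mex{0,0} = 1
G(7) = mex{1,1,0} = 2
G(8) = mex{2,2,1} = 0
G(9) = mex{0,0,0} = 1
G(10) = mex{1,1,1,0} = 2
G(11) = mex{2,2,2,1} = 0
G(12) = mex{0,0,0,0} = 1
G(13) = mex{1,1,1,1} = 0
G(14) = mex{0,2,2,2} = 1
G(15) = mex{1,0,0,0} = 2
G(16) = mex{2,1,1,1} = 0
G(17) = mex{0,0,2,2} = 1
G(18) = mex{1,1,0,0} = 2
G(19) = mex{2,2,1,1} = 0
G(20) = mex{0,0,0,2} = 1
G(21) = mex{1,1,1,0} = 2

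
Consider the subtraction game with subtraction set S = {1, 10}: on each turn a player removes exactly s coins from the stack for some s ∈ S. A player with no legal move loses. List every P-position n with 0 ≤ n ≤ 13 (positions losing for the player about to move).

0, 2, 4, 6, 8, 11, 13

G(0) = 0
G(1) = mex{0} = 1
G(2) = mex{1} = 0
G(3) = mex{0} = 1
G(4) = mex{1} = 0
G(5) = mex{0} = 1
G(6) = mex{1} = 0
G(7) = mex{0} = 1
G(8) = mex{1} = 0
G(9) = mex{0} = 1
G(10) = mex{1,0} = 2
G(11) = mex{2,1} = 0
G(12) = mex{0,0} = 1
G(13) = mex{1,1} = 0
P-positions are exactly the n with G(n) = 0.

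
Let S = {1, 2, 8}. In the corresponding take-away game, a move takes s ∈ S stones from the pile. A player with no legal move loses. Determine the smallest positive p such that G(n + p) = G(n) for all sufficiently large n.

3

G(0) = 0
G(1) = mex{0} = 1
G(2) = mex{1,0} = 2
G(3) = mex{2,1} = 0
G(4) = mex{0,2} = 1
G(5) = mex{1,0} = 2
G(6) = mex{2,1} = 0
G(7) = mex{0,2} = 1
G(8) = mex{1,0,0} = 2
G(9) = mex{2,1,1} = 0
G(10) = mex{0,2,2} = 1
G(11) = mex{1,0,0} = 2
G(12) = mex{2,1,1} = 0
G(13) = mex{0,2,2} = 1
G(14) = mex{1,0,0} = 2
G(n+3) = G(n) holds for n = 0,…,7 (a full window of length max(S) = 8), so the sequence is purely periodic with period 3.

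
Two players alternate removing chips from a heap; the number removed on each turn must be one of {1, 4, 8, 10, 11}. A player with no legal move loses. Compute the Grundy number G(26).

0

G(0) = 0
G(1) = mex{0} = 1
G(2) = mex{1} = 0
G(3) = mex{0} = 1
G(4) = mex{1,0} = 2
G(5) = mex{2,1} = 0
G(6) = mex{0,0} = 1
G(7) = mex{1,1} = 0
G(8) = mex{0,2,0} = 1
G(9) = mex{1,0,1} = 2
G(10) = mex{2,1,0,0} = 3
G(11) = mex{3,0,1,1,0} = 2
G(12) = mex{2,1,2,0,1} = 3
G(13) = mex{3,2,0,1,0} = 4
G(14) = mex{4,3,1,2,1} = 0
G(15) = mex{0,2,0,0,2} = 1
G(16) = mex{1,3,1,1,0} = 2
G(17) = mex{2,4,2,0,1} = 3
G(18) = mex{3,0,3,1,0} = 2
G(19) = mex{2,1,2,2,1} = 0
G(20) = mex{0,2,3,3,2} = 1
G(21) = mex{1,3,4,2,3} = 0
G(22) = mex{0,2,0,3,2} = 1
G(23) = mex{1,0,1,4,3} = 2
G(24) = mex{2,1,2,0,4} = 3
G(25) = mex{3,0,3,1,0} = 2
G(26) = mex{2,1,2,2,1} = 0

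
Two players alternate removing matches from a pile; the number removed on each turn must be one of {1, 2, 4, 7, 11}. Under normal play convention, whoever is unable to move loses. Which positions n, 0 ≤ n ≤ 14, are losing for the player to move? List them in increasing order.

n :  0  1  2  3  4  5  6  7  8  9 10 11 12 13 14
G :  0  1  2  0  1  2  0  1  2  0  1  2  0  1  2
P-positions are exactly the n with G(n) = 0.

0, 3, 6, 9, 12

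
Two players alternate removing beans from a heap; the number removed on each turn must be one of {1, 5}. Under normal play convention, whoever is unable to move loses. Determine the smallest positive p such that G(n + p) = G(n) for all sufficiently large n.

2

G(0) = 0
G(1) = mex{0} = 1
G(2) = mex{1} = 0
G(3) = mex{0} = 1
G(4) = mex{1} = 0
G(5) = mex{0,0} = 1
G(6) = mex{1,1} = 0
G(7) = mex{0,0} = 1
G(8) = mex{1,1} = 0
G(9) = mex{0,0} = 1
G(10) = mex{1,1} = 0
G(11) = mex{0,0} = 1
G(12) = mex{1,1} = 0
G(13) = mex{0,0} = 1
G(14) = mex{1,1} = 0
G(n+2) = G(n) holds for n = 0,…,4 (a full window of length max(S) = 5), so the sequence is purely periodic with period 2.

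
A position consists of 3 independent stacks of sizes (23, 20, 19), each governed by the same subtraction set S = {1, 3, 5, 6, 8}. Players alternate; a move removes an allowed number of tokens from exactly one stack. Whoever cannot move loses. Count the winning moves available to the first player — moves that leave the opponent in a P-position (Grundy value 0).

0

All stacks use S = {1, 3, 5, 6, 8}:
n :  0  1  2  3  4  5  6  7  8  9 10 11 12 13 14 15 16 17 18 19 20 21 22 23
G :  0  1  0  1  0  1  2  3  2  3  2  0  1  0  1  0  1  2  3  2  3  2  0  1
Stack A: G(23) = 1.
Stack B: G(20) = 3.
Stack C: G(19) = 2.
Combined Grundy value = 1 ⊕ 3 ⊕ 2 = 0.
A winning move leaves total XOR = 0, i.e. changes one component's Grundy value g to g ⊕ X where X is the current total.
Stack A: target g' = 1⊕0 = 1, but every legal move changes the Grundy value (mex property), so 0 moves.
Stack B: target g' = 3⊕0 = 3, but every legal move changes the Grundy value (mex property), so 0 moves.
Stack C: target g' = 2⊕0 = 2, but every legal move changes the Grundy value (mex property), so 0 moves.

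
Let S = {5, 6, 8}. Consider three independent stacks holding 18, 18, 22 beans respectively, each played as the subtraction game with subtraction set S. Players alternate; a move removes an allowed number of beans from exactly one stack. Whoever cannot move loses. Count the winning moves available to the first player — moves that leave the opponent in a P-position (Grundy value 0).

All stacks use S = {5, 6, 8}:
n :  0  1  2  3  4  5  6  7  8  9 10 11 12 13 14 15 16 17 18 19 20 21 22
G :  0  0  0  0  0  1  1  1  1  1  2  2  2  0  0  0  0  0  1  1  1  1  1
Stack A: G(18) = 1.
Stack B: G(18) = 1.
Stack C: G(22) = 1.
Combined Grundy value = 1 ⊕ 1 ⊕ 1 = 1.
A winning move leaves total XOR = 0, i.e. changes one component's Grundy value g to g ⊕ X where X is the current total.
Stack A: need g' = 1⊕1 = 0. Options: 18−5→G=0, 18−6→G=2, 18−8→G=2. Hits: 1.
Stack B: need g' = 1⊕1 = 0. Options: 18−5→G=0, 18−6→G=2, 18−8→G=2. Hits: 1.
Stack C: need g' = 1⊕1 = 0. Options: 22−5→G=0, 22−6→G=0, 22−8→G=0. Hits: 3.

5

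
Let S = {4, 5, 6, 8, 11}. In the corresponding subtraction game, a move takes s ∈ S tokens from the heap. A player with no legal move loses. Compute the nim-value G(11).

n :  0  1  2  3  4  5  6  7  8  9 10 11
G :  0  0  0  0  1  1  1  1  2  2  2  2

2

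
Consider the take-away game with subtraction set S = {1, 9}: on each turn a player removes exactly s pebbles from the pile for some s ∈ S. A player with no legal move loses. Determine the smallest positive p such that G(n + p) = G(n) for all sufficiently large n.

2

G(0) = 0
G(1) = mex{0} = 1
G(2) = mex{1} = 0
G(3) = mex{0} = 1
G(4) = mex{1} = 0
G(5) = mex{0} = 1
G(6) = mex{1} = 0
G(7) = mex{0} = 1
G(8) = mex{1} = 0
G(9) = mex{0,0} = 1
G(10) = mex{1,1} = 0
G(11) = mex{0,0} = 1
G(12) = mex{1,1} = 0
G(13) = mex{0,0} = 1
G(14) = mex{1,1} = 0
G(n+2) = G(n) holds for n = 0,…,8 (a full window of length max(S) = 9), so the sequence is purely periodic with period 2.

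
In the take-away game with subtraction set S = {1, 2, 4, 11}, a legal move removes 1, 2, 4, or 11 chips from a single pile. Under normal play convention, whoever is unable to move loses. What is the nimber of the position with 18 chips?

G(0) = 0
G(1) = mex{0} = 1
G(2) = mex{1,0} = 2
G(3) = mex{2,1} = 0
G(4) = mex{0,2,0} = 1
G(5) = mex{1,0,1} = 2
G(6) = mex{2,1,2} = 0
G(7) = mex{0,2,0} = 1
G(8) = mex{1,0,1} = 2
G(9) = mex{2,1,2} = 0
G(10) = mex{0,2,0} = 1
G(11) = mex{1,0,1,0} = 2
G(12) = mex{2,1,2,1} = 0
G(13) = mex{0,2,0,2} = 1
G(14) = mex{1,0,1,0} = 2
G(15) = mex{2,1,2,1} = 0
G(16) = mex{0,2,0,2} = 1
G(17) = mex{1,0,1,0} = 2
G(18) = mex{2,1,2,1} = 0

0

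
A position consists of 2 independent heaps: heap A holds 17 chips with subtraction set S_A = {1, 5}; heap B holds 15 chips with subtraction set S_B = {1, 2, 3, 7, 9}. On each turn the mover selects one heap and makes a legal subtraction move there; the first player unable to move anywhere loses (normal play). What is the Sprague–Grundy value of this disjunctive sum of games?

Heap A, S = {1, 5}:
n :  0  1  2  3  4  5  6  7  8  9 10 11 12 13 14 15 16 17
G :  0  1  0  1  0  1  0  1  0  1  0  1  0  1  0  1  0  1
G_A(17) = 1.
Heap B, S = {1, 2, 3, 7, 9}:
n :  0  1  2  3  4  5  6  7  8  9 10 11 12 13 14 15
G :  0  1  2  3  0  1  2  3  0  1  2  3  0  1  2  3
G_B(15) = 3.
Combined Grundy value = 1 ⊕ 3 = 2.

2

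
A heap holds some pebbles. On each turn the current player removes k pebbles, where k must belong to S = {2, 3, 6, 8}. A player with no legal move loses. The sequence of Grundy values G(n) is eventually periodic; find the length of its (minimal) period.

14

G(0) = 0
G(1) = mex{} = 0
G(2) = mex{0} = 1
G(3) = mex{0,0} = 1
G(4) = mex{1,0} = 2
G(5) = mex{1,1} = 0
G(6) = mex{2,1,0} = 3
G(7) = mex{0,2,0} = 1
G(8) = mex{3,0,1,0} = 2
G(9) = mex{1,3,1,0} = 2
G(10) = mex{2,1,2,1} = 0
G(11) = mex{2,2,0,1} = 3
G(12) = mex{0,2,3,2} = 1
G(13) = mex{3,0,1,0} = 2
G(14) = mex{1,3,2,3} = 0
G(15) = mex{2,1,2,1} = 0
G(16) = mex{0,2,0,2} = 1
G(17) = mex{0,0,3,2} = 1
G(18) = mex{1,0,1,0} = 2
G(19) = mex{1,1,2,3} = 0
G(20) = mex{2,1,0,1} = 3
G(21) = mex{0,2,0,2} = 1
G(22) = mex{3,0,1,0} = 2
G(23) = mex{1,3,1,0} = 2
G(24) = mex{2,1,2,1} = 0
G(25) = mex{2,2,0,1} = 3
G(26) = mex{0,2,3,2} = 1
G(27) = mex{3,0,1,0} = 2
G(28) = mex{1,3,2,3} = 0
G(29) = mex{2,1,2,1} = 0
G(n+14) = G(n) holds for n = 0,…,7 (a full window of length max(S) = 8), so the sequence is purely periodic with period 14.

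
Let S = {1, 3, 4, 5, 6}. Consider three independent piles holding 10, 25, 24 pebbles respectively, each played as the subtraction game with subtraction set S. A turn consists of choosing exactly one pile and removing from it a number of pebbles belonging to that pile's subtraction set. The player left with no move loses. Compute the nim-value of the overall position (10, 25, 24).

All piles use S = {1, 3, 4, 5, 6}:
G(0) = 0
G(1) = mex{0} = 1
G(2) = mex{1} = 0
G(3) = mex{0,0} = 1
G(4) = mex{1,1,0} = 2
G(5) = mex{2,0,1,0} = 3
G(6) = mex{3,1,0,1,0} = 2
G(7) = mex{2,2,1,0,1} = 3
G(8) = mex{3,3,2,1,0} = 4
G(9) = mex{4,2,3,2,1} = 0
G(10) = mex{0,3,2,3,2} = 1
G(11) = mex{1,4,3,2,3} = 0
G(12) = mex{0,0,4,3,2} = 1
G(13) = mex{1,1,0,4,3} = 2
G(14) = mex{2,0,1,0,4} = 3
G(15) = mex{3,1,0,1,0} = 2
G(16) = mex{2,2,1,0,1} = 3
G(17) = mex{3,3,2,1,0} = 4
G(18) = mex{4,2,3,2,1} = 0
G(19) = mex{0,3,2,3,2} = 1
G(20) = mex{1,4,3,2,3} = 0
G(21) = mex{0,0,4,3,2} = 1
G(22) = mex{1,1,0,4,3} = 2
G(23) = mex{2,0,1,0,4} = 3
G(24) = mex{3,1,0,1,0} = 2
G(25) = mex{2,2,1,0,1} = 3
Pile A: G(10) = 1.
Pile B: G(25) = 3.
Pile C: G(24) = 2.
Combined Grundy value = 1 ⊕ 3 ⊕ 2 = 0.

0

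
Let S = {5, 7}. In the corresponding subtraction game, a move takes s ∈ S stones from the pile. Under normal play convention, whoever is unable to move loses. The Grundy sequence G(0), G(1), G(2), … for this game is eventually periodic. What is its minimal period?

n :  0  1  2  3  4  5  6  7  8  9 10 11 12 13 14 15 16 17 18 19 20 21 22 23 24 25
G :  0  0  0  0  0  1  1  1  1  1  2  2  0  0  0  0  0  1  1  1  1  1  2  2  0  0
G(n+12) = G(n) holds for n = 0,…,6 (a full window of length max(S) = 7), so the sequence is purely periodic with period 12.

12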